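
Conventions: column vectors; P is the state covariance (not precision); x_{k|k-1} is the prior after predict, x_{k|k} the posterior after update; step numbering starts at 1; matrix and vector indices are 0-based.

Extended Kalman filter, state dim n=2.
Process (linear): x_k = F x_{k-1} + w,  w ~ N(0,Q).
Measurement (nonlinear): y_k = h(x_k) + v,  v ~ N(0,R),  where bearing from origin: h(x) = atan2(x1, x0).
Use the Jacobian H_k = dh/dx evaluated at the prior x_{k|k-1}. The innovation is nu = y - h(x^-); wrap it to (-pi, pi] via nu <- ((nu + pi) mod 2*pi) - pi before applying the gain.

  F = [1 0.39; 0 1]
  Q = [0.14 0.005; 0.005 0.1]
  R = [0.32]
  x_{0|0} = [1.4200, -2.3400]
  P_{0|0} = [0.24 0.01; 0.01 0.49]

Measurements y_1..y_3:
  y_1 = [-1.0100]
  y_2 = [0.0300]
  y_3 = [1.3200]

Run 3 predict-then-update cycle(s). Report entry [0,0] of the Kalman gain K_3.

step 1: x^-=[0.5074, -2.3400]  P^-=[0.4623 0.2061; 0.2061 0.5900]  H_jac=[0.4082 0.0885]  S=[0.4165]  K=[0.4968; 0.3273]  nu=[0.3473]  x^+=[0.6799, -2.2263]  P^+=[0.3595 0.1384; 0.1384 0.5454]
step 2: x^-=[-0.1883, -2.2263]  P^-=[0.6904 0.3561; 0.3561 0.6454]  H_jac=[0.4460 -0.0377]  S=[0.4463]  K=[0.6599; 0.3013]  nu=[1.6852]  x^+=[0.9237, -1.7186]  P^+=[0.4961 0.2673; 0.2673 0.6049]
step 3: x^-=[0.2534, -1.7186]  P^-=[0.9366 0.5082; 0.5082 0.7049]  H_jac=[0.5695 0.0840]  S=[0.6773]  K=[0.8505; 0.5147]  nu=[2.7444]  x^+=[2.5875, -0.3061]  P^+=[0.4467 0.2117; 0.2117 0.5254]

K[0,0] = 0.8505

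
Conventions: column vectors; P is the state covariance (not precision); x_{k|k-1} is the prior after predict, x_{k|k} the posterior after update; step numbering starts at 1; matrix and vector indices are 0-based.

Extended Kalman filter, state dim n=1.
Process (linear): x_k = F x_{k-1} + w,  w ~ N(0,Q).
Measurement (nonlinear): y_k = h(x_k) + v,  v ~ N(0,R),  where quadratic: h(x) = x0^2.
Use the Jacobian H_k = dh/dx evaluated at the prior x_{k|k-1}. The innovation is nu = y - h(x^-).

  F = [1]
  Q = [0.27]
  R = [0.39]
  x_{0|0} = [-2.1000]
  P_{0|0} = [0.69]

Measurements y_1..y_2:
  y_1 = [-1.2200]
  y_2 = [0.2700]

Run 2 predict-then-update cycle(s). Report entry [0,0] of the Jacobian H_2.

H_jac[0,0] = -1.5794

step 1: x^-=[-2.1000]  P^-=[0.9600]  H_jac=[-4.2000]  S=[17.3244]  K=[-0.2327]  nu=[-5.6300]  x^+=[-0.7897]  P^+=[0.0216]
step 2: x^-=[-0.7897]  P^-=[0.2916]  H_jac=[-1.5794]  S=[1.1174]  K=[-0.4122]  nu=[-0.3536]  x^+=[-0.6439]  P^+=[0.1018]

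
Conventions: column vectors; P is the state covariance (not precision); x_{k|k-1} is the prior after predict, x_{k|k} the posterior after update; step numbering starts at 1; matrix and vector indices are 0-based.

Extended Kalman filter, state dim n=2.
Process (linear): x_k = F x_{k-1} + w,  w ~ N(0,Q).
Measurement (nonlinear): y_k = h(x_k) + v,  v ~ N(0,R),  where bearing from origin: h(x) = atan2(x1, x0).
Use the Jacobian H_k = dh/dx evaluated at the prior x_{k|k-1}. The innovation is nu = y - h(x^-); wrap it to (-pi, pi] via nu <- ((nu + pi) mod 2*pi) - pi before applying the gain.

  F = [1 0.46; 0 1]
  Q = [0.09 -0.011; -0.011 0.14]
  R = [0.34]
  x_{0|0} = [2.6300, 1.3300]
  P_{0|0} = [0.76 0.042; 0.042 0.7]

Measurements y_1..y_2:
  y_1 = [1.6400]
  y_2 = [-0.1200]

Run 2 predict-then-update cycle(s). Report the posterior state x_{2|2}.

x_post = [4.0834, 1.7428]

step 1: x^-=[3.2418, 1.3300]  P^-=[1.0368 0.3530; 0.3530 0.8400]  H_jac=[-0.1083 0.2640]  S=[0.3905]  K=[-0.0489; 0.4700]  nu=[1.2507]  x^+=[3.1806, 1.9178]  P^+=[1.0358 0.3620; 0.3620 0.7537]
step 2: x^-=[4.0628, 1.9178]  P^-=[1.6183 0.6977; 0.6977 0.8937]  H_jac=[-0.0950 0.2013]  S=[0.3641]  K=[-0.0366; 0.3120]  nu=[-0.5610]  x^+=[4.0834, 1.7428]  P^+=[1.6178 0.7019; 0.7019 0.8583]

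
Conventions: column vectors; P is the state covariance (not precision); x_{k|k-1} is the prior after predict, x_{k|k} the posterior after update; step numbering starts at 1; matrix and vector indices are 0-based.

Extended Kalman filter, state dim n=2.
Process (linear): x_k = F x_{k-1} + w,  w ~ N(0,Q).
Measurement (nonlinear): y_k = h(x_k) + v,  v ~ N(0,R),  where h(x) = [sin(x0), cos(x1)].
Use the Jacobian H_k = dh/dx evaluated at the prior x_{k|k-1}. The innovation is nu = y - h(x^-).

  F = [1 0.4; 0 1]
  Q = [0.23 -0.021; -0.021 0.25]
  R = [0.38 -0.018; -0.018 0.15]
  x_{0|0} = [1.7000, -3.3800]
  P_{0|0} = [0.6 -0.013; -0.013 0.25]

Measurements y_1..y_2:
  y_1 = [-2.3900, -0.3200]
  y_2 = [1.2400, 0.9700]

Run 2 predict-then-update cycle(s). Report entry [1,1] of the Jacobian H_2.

H_jac[1,1] = -0.6918

step 1: x^-=[0.3480, -3.3800]  P^-=[0.8596 0.0660; 0.0660 0.5000]  H_jac=[0.9401 0.0000; 0.0000 -0.2362]  S=[1.1396 -0.0327; -0.0327 0.1779]  K=[0.7103 0.0428; 0.0356 -0.6573]  nu=[-2.7310, 0.6517]  x^+=[-1.5639, -3.9056]  P^+=[0.2863 0.0270; 0.0270 0.4202]
step 2: x^-=[-3.1262, -3.9056]  P^-=[0.6051 0.1741; 0.1741 0.6702]  H_jac=[-0.9999 0.0000; 0.0000 -0.6918]  S=[0.9850 0.1024; 0.1024 0.4708]  K=[-0.6013 -0.1250; -0.0760 -0.9684]  nu=[1.2554, 1.6921]  x^+=[-4.0925, -5.6396]  P^+=[0.2263 0.0115; 0.0115 0.2080]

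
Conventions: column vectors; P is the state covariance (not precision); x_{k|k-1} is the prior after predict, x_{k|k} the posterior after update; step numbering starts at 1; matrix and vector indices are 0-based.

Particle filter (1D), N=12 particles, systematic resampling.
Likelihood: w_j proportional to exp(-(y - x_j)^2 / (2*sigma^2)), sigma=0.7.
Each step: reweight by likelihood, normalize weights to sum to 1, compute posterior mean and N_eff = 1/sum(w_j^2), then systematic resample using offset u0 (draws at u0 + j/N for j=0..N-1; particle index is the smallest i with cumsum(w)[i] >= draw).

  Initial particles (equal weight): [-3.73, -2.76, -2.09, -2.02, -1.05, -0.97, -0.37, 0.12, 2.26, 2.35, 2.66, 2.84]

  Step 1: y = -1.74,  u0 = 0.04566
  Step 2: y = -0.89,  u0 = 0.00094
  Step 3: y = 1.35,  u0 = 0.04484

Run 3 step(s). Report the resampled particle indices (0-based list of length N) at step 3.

resampled_idx = [4, 6, 8, 9, 11, 11, 11, 11, 11, 11, 11, 11]

step 1: w=[0.0050, 0.0986, 0.2516, 0.2632, 0.1754, 0.1557, 0.0420, 0.0084, 0.0000, 0.0000, 0.0000, 0.0000]  mean=-1.6983  Neff=5.0197  idx=[1, 2, 2, 2, 3, 3, 3, 4, 4, 5, 5, 6]
step 2: w=[0.0045, 0.0369, 0.0369, 0.0369, 0.0436, 0.0436, 0.0436, 0.1564, 0.1564, 0.1595, 0.1595, 0.1219]  mean=-1.1916  Neff=8.0316  idx=[0, 3, 5, 7, 7, 8, 8, 9, 9, 10, 10, 11]
step 3: w=[0.0000, 0.0001, 0.0001, 0.0366, 0.0366, 0.0366, 0.0366, 0.0538, 0.0538, 0.0538, 0.0538, 0.6382]  mean=-0.5990  Neff=2.3570  idx=[4, 6, 8, 9, 11, 11, 11, 11, 11, 11, 11, 11]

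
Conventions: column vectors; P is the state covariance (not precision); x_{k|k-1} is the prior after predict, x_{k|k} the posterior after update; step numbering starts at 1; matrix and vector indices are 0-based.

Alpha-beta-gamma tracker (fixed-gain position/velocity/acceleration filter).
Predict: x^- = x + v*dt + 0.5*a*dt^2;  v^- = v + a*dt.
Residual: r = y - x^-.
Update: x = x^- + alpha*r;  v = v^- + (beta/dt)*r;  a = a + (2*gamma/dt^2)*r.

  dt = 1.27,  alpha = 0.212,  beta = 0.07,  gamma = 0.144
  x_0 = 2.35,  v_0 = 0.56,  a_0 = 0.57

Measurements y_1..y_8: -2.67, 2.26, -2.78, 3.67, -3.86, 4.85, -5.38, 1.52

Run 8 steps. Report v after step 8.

v_post = 2.4999

step 1: x_pred=3.5209  r=-6.1909  x^+=2.2084  v^+=0.9427  a^+=-0.5354
step 2: x_pred=2.9738  r=-0.7138  x^+=2.8225  v^+=0.2233  a^+=-0.6629
step 3: x_pred=2.5715  r=-5.3515  x^+=1.4370  v^+=-0.9135  a^+=-1.6185
step 4: x_pred=-1.0284  r=4.6984  x^+=-0.0324  v^+=-2.7100  a^+=-0.7795
step 5: x_pred=-4.1027  r=0.2427  x^+=-4.0513  v^+=-3.6866  a^+=-0.7362
step 6: x_pred=-9.3269  r=14.1769  x^+=-6.3214  v^+=-3.8401  a^+=1.7953
step 7: x_pred=-9.7506  r=4.3706  x^+=-8.8240  v^+=-1.3192  a^+=2.5757
step 8: x_pred=-8.4223  r=9.9423  x^+=-6.3145  v^+=2.4999  a^+=4.3510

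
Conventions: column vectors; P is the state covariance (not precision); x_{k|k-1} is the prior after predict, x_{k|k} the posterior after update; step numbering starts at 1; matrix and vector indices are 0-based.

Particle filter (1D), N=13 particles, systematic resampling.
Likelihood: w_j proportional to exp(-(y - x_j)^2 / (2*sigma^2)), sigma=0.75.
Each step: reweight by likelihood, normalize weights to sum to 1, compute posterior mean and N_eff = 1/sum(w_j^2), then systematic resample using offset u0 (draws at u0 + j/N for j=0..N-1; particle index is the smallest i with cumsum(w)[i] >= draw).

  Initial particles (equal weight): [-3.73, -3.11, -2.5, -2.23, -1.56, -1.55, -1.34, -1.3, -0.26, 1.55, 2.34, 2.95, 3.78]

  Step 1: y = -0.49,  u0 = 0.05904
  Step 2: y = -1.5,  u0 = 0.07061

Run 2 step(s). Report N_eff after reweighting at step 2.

N_eff = 10.3687

step 1: w=[0.0000, 0.0008, 0.0095, 0.0234, 0.1250, 0.1274, 0.1820, 0.1930, 0.3300, 0.0086, 0.0003, 0.0000, 0.0000]  mean=-1.0377  Neff=4.7209  idx=[4, 4, 5, 6, 6, 6, 7, 7, 8, 8, 8, 8, 8]
step 2: w=[0.1092, 0.1092, 0.1093, 0.1071, 0.1071, 0.1071, 0.1057, 0.1057, 0.0279, 0.0279, 0.0279, 0.0279, 0.0279]  mean=-1.2517  Neff=10.3687  idx=[0, 1, 2, 2, 3, 4, 4, 5, 6, 7, 7, 10, 12]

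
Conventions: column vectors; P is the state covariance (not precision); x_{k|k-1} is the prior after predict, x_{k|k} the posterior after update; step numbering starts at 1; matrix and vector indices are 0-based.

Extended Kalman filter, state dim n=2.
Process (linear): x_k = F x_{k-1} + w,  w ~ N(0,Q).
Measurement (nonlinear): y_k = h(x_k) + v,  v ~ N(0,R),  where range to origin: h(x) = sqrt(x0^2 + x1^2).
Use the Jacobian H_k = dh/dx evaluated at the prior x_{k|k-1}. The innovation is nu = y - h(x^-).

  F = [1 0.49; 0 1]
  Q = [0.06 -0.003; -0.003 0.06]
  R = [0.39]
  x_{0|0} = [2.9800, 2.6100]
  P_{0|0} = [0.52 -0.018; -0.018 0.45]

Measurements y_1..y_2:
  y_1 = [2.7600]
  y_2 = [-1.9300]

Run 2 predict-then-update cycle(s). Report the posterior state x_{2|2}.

step 1: x^-=[4.2589, 2.6100]  P^-=[0.6704 0.1995; 0.1995 0.5100]  H_jac=[0.8526 0.5225]  S=[1.1944]  K=[0.5659; 0.3655]  nu=[-2.2350]  x^+=[2.9942, 1.7930]  P^+=[0.2880 -0.0475; -0.0475 0.3504]
step 2: x^-=[3.8728, 1.7930]  P^-=[0.3855 0.1212; 0.1212 0.4104]  H_jac=[0.9075 0.4201]  S=[0.8723]  K=[0.4594; 0.3237]  nu=[-6.1977]  x^+=[1.0255, -0.2133]  P^+=[0.2014 -0.0086; -0.0086 0.3190]

x_post = [1.0255, -0.2133]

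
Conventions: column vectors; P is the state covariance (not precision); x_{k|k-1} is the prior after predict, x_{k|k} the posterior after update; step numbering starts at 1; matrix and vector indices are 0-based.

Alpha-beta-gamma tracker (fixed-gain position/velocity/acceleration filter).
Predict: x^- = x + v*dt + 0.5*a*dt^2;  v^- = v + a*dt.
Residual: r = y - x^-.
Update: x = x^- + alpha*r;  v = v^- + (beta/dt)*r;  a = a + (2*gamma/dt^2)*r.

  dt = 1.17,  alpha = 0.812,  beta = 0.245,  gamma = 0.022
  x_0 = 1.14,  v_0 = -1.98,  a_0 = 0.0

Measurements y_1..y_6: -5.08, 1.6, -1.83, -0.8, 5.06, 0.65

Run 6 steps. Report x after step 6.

x_post = 1.5808

step 1: x_pred=-1.1766  r=-3.9034  x^+=-4.3462  v^+=-2.7974  a^+=-0.1255
step 2: x_pred=-7.7050  r=9.3050  x^+=-0.1493  v^+=-0.9957  a^+=0.1736
step 3: x_pred=-1.1955  r=-0.6345  x^+=-1.7107  v^+=-0.9254  a^+=0.1532
step 4: x_pred=-2.6886  r=1.8886  x^+=-1.1551  v^+=-0.3507  a^+=0.2139
step 5: x_pred=-1.4189  r=6.4789  x^+=3.8420  v^+=1.2563  a^+=0.4222
step 6: x_pred=5.6008  r=-4.9508  x^+=1.5808  v^+=0.7136  a^+=0.2630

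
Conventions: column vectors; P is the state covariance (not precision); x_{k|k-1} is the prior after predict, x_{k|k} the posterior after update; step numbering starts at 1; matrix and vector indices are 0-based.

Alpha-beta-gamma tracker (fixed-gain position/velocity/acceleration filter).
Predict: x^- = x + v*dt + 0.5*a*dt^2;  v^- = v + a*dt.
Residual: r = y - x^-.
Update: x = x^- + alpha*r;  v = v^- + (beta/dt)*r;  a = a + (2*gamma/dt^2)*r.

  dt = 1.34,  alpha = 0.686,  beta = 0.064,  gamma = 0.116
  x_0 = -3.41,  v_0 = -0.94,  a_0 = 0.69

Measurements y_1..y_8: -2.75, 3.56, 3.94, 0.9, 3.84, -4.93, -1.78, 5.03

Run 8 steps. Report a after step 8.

a_post = -2.1875

step 1: x_pred=-4.0501  r=1.3001  x^+=-3.1582  v^+=0.0467  a^+=0.8580
step 2: x_pred=-2.3254  r=5.8854  x^+=1.7120  v^+=1.4775  a^+=1.6184
step 3: x_pred=5.1448  r=-1.2048  x^+=4.3183  v^+=3.5886  a^+=1.4627
step 4: x_pred=10.4403  r=-9.5403  x^+=3.8956  v^+=5.0930  a^+=0.2301
step 5: x_pred=10.9268  r=-7.0868  x^+=6.0653  v^+=5.0628  a^+=-0.6856
step 6: x_pred=12.2340  r=-17.1640  x^+=0.4595  v^+=3.3244  a^+=-2.9032
step 7: x_pred=2.3077  r=-4.0877  x^+=-0.4965  v^+=-0.7612  a^+=-3.4314
step 8: x_pred=-4.5971  r=9.6271  x^+=2.0071  v^+=-4.8994  a^+=-2.1875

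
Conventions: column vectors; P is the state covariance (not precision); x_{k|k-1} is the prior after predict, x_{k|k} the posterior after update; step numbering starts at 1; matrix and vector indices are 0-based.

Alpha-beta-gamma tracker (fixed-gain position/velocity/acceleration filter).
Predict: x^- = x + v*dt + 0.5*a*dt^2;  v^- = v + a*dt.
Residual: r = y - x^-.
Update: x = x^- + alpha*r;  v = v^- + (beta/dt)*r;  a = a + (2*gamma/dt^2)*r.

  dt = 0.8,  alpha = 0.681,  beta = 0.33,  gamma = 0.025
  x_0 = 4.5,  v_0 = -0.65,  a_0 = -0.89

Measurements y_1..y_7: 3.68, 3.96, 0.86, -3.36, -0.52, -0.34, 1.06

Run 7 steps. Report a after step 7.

step 1: x_pred=3.6952  r=-0.0152  x^+=3.6848  v^+=-1.3683  a^+=-0.8912
step 2: x_pred=2.3051  r=1.6549  x^+=3.4321  v^+=-1.3986  a^+=-0.7619
step 3: x_pred=2.0694  r=-1.2094  x^+=1.2458  v^+=-2.5070  a^+=-0.8564
step 4: x_pred=-1.0338  r=-2.3262  x^+=-2.6179  v^+=-4.1516  a^+=-1.0381
step 5: x_pred=-6.2714  r=5.7514  x^+=-2.3547  v^+=-2.6096  a^+=-0.5888
step 6: x_pred=-4.6308  r=4.2908  x^+=-1.7088  v^+=-1.3107  a^+=-0.2536
step 7: x_pred=-2.8385  r=3.8985  x^+=-0.1836  v^+=0.0946  a^+=0.0510

a_post = 0.0510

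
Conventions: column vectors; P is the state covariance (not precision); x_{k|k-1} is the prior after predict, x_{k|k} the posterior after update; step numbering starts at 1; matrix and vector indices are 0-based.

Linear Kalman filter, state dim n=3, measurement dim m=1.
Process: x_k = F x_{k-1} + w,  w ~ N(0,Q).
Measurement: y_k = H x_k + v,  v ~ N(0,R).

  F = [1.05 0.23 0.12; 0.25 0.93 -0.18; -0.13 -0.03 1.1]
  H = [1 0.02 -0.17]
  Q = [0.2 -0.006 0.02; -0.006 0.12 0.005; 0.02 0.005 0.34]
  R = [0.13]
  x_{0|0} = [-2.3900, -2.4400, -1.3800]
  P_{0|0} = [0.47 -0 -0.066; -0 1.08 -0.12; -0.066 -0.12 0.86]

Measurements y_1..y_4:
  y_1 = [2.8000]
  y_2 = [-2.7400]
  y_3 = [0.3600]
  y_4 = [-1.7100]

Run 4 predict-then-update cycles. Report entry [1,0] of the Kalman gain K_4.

step 1: x^-=[-3.2363, -2.6183, -1.1341]  P^-=[0.7644 0.3319 -0.0432; 0.3319 1.1574 -0.3538; -0.0432 -0.3538 1.4163]  S=[0.9662]  K=[0.8056; 0.4297; -0.3012]  nu=[5.8959]  x^+=[1.5137, -0.0849, -2.9102]  P^+=[0.1373 -0.0026 0.1913; -0.0026 0.9790 -0.2287; 0.1913 -0.2287 1.3286]
step 2: x^-=[1.2206, 0.8233, -3.3955]  P^-=[0.4566 0.1616 0.3309; 0.1616 1.0766 -0.4677; 0.3309 -0.4677 1.9112]  S=[0.5394]  K=[0.7482; 0.4869; -0.0061]  nu=[-4.5543]  x^+=[-2.1870, -1.3941, -3.3675]  P^+=[0.1546 -0.0349 0.3334; -0.0349 0.9487 -0.4660; 0.3334 -0.4660 1.9112]
step 3: x^-=[-3.0211, -1.2371, -3.3781]  P^-=[0.4896 0.0744 0.5104; 0.0744 1.1219 -0.7802; 0.5104 -0.7802 2.5911]  S=[0.5297]  K=[0.7634; 0.4332; 0.1026]  nu=[2.8315]  x^+=[-0.8596, -0.0104, -3.0876]  P^+=[0.1810 -0.1008 0.4690; -0.1008 1.0225 -0.8037; 0.4690 -0.8037 2.5856]
step 4: x^-=[-1.2755, 0.3312, -3.2843]  P^-=[0.5160 -0.0308 0.6696; -0.0308 1.2795 -1.2150; 0.6696 -1.2150 3.3906]  S=[0.5239]  K=[0.7665; 0.3843; 0.1315]  nu=[-0.9995]  x^+=[-2.0416, -0.0529, -3.4157]  P^+=[0.2082 -0.1851 0.6168; -0.1851 1.2021 -1.2415; 0.6168 -1.2415 3.3816]

K[1,0] = 0.3843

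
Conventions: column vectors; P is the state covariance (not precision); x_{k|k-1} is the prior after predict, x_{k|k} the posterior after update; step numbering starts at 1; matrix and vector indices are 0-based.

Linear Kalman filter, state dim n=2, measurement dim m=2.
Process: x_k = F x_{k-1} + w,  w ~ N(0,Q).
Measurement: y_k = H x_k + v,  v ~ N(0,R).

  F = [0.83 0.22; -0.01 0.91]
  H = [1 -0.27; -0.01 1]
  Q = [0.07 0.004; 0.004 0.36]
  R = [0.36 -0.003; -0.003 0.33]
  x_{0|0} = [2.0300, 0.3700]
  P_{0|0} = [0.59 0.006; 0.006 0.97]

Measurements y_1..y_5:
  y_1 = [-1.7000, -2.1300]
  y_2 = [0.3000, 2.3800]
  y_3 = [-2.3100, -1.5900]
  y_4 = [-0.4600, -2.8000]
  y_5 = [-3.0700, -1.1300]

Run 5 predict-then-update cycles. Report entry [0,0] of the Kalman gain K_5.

step 1: x^-=[1.7663, 0.3164]  P^-=[0.5256 0.1978; 0.1978 1.1632]  S=[0.8636 -0.1240; -0.1240 1.4893]  K=[0.5722 0.1769; -0.0230 0.7778]  nu=[-3.3809, -2.4287]  x^+=[-0.5979, -1.4951]  P^+=[0.2214 0.0589; 0.0589 0.2573]
step 2: x^-=[-0.8251, -1.3545]  P^-=[0.2564 0.0980; 0.0980 0.5720]  S=[0.6052 -0.0617; -0.0617 0.9001]  K=[0.3936 0.1330; -0.0287 0.6325]  nu=[0.7594, 3.7263]  x^+=[-0.0305, 0.9804]  P^+=[0.1532 0.0443; 0.0443 0.2092]
step 3: x^-=[0.1904, 0.8925]  P^-=[0.2019 0.0779; 0.0779 0.5325]  S=[0.5586 -0.0706; -0.0706 0.8609]  K=[0.3384 0.1160; -0.0402 0.6143]  nu=[-2.2594, -2.4806]  x^+=[-0.8617, -0.5406]  P^+=[0.1319 0.0386; 0.0386 0.2032]
step 4: x^-=[-0.8342, -0.4833]  P^-=[0.1848 0.0726; 0.0726 0.5276]  S=[0.5440 -0.0745; -0.0745 0.8562]  K=[0.3187 0.1104; -0.0446 0.6115]  nu=[0.2437, -2.3251]  x^+=[-1.0132, -1.9159]  P^+=[0.1243 0.0367; 0.0367 0.2023]
step 5: x^-=[-1.2625, -1.7334]  P^-=[0.1788 0.0711; 0.0711 0.5269]  S=[0.5388 -0.0757; -0.0757 0.8555]  K=[0.3115 0.1086; -0.0461 0.6110]  nu=[-2.2756, 0.5908]  x^+=[-1.9072, -1.2674]  P^+=[0.1216 0.0361; 0.0361 0.2021]

K[0,0] = 0.3115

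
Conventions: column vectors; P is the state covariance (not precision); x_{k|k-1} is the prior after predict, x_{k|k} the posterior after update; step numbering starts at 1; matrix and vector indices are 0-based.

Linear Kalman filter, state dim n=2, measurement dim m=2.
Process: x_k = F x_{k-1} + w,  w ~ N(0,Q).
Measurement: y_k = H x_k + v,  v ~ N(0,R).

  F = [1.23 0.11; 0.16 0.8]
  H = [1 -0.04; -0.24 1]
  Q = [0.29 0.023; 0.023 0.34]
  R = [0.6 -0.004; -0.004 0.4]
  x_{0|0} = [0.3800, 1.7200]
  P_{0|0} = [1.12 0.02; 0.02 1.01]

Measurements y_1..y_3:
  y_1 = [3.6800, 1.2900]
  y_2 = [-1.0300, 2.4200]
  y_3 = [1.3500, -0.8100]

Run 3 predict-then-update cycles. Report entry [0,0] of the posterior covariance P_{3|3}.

step 1: x^-=[0.6566, 1.4368]  P^-=[2.0021 0.3523; 0.3523 1.0202]  S=[2.5755 -0.1696; -0.1696 1.3664]  K=[0.7720 0.0020; 0.1674 0.7055]  nu=[3.0809, 0.0108]  x^+=[3.0351, 1.9602]  P^+=[0.4676 0.1099; 0.1099 0.3079]
step 2: x^-=[3.9488, 2.0538]  P^-=[1.0309 0.2522; 0.2522 0.5772]  S=[1.6116 -0.0198; -0.0198 0.9155]  K=[0.6336 0.0190; 0.1492 0.5676]  nu=[-4.8966, 1.3139]  x^+=[0.8711, 2.0691]  P^+=[0.3840 0.0972; 0.0972 0.2498]
step 3: x^-=[1.2990, 1.7946]  P^-=[0.9003 0.2179; 0.2179 0.5346]  S=[1.4837 -0.0214; -0.0214 0.8818]  K=[0.6011 0.0167; 0.1404 0.5503]  nu=[0.1227, -2.2929]  x^+=[1.3345, 0.5501]  P^+=[0.3643 0.0917; 0.0917 0.2416]

P_post[0,0] = 0.3643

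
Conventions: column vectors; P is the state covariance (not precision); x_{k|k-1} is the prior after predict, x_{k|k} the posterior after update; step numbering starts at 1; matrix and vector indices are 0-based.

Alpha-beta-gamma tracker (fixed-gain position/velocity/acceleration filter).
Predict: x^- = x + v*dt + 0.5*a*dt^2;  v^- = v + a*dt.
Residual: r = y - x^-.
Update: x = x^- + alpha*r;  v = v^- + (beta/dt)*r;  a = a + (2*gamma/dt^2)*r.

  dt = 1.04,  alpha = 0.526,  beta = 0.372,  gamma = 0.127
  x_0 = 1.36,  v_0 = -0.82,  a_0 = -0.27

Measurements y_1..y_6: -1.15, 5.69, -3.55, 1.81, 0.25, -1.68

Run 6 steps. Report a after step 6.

a_post = -0.4566

step 1: x_pred=0.3612  r=-1.5112  x^+=-0.4337  v^+=-1.6413  a^+=-0.6249
step 2: x_pred=-2.4786  r=8.1686  x^+=1.8181  v^+=0.6306  a^+=1.2934
step 3: x_pred=3.1734  r=-6.7234  x^+=-0.3631  v^+=-0.4291  a^+=-0.2855
step 4: x_pred=-0.9638  r=2.7738  x^+=0.4952  v^+=0.2661  a^+=0.3659
step 5: x_pred=0.9699  r=-0.7199  x^+=0.5912  v^+=0.3892  a^+=0.1968
step 6: x_pred=1.1024  r=-2.7824  x^+=-0.3611  v^+=-0.4014  a^+=-0.4566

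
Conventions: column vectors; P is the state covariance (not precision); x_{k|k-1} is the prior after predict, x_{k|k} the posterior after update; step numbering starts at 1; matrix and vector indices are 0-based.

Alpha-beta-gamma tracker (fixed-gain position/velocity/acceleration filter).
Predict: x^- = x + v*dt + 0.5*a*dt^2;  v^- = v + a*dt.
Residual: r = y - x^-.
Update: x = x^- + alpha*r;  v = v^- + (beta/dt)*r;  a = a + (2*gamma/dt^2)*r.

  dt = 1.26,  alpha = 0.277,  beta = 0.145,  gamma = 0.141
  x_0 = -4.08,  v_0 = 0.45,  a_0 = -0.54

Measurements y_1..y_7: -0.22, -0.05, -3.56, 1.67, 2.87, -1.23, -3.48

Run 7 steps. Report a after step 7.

a_post = -2.1437

step 1: x_pred=-3.9417  r=3.7217  x^+=-2.9108  v^+=0.1979  a^+=0.1211
step 2: x_pred=-2.5653  r=2.5153  x^+=-1.8686  v^+=0.6399  a^+=0.5679
step 3: x_pred=-0.6116  r=-2.9484  x^+=-1.4283  v^+=1.0161  a^+=0.0441
step 4: x_pred=-0.1130  r=1.7830  x^+=0.3809  v^+=1.2769  a^+=0.3608
step 5: x_pred=2.2762  r=0.5938  x^+=2.4407  v^+=1.7999  a^+=0.4663
step 6: x_pred=5.0786  r=-6.3086  x^+=3.3311  v^+=1.6614  a^+=-0.6543
step 7: x_pred=4.9052  r=-8.3852  x^+=2.5825  v^+=-0.1279  a^+=-2.1437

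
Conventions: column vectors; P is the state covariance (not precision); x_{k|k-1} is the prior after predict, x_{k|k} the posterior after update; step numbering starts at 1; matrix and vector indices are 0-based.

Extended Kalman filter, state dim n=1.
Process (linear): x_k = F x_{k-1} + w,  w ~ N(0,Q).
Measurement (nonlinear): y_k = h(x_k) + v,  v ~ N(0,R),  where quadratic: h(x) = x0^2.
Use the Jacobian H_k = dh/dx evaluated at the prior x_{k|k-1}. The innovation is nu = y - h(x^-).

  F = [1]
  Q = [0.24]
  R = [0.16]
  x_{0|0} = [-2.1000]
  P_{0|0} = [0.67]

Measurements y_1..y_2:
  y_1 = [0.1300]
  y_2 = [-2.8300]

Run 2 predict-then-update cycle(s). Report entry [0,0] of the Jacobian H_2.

H_jac[0,0] = -2.1820

step 1: x^-=[-2.1000]  P^-=[0.9100]  H_jac=[-4.2000]  S=[16.2124]  K=[-0.2357]  nu=[-4.2800]  x^+=[-1.0910]  P^+=[0.0090]
step 2: x^-=[-1.0910]  P^-=[0.2490]  H_jac=[-2.1820]  S=[1.3454]  K=[-0.4038]  nu=[-4.0203]  x^+=[0.5324]  P^+=[0.0296]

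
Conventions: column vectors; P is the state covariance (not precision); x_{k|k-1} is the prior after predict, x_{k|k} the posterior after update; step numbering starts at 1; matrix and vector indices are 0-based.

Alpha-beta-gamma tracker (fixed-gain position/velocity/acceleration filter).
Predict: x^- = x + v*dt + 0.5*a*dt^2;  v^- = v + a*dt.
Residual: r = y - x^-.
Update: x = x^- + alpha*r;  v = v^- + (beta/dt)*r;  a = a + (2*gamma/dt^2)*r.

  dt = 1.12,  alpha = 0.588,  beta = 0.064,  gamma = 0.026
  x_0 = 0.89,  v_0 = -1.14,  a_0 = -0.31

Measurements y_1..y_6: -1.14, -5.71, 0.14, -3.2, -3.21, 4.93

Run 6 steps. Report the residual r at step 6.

resid = 11.8093

step 1: x_pred=-0.5812  r=-0.5588  x^+=-0.9098  v^+=-1.5191  a^+=-0.3332
step 2: x_pred=-2.8202  r=-2.8898  x^+=-4.5194  v^+=-2.0574  a^+=-0.4530
step 3: x_pred=-7.1078  r=7.2478  x^+=-2.8461  v^+=-2.1506  a^+=-0.1525
step 4: x_pred=-5.3504  r=2.1504  x^+=-4.0860  v^+=-2.1985  a^+=-0.0634
step 5: x_pred=-6.5880  r=3.3780  x^+=-4.6017  v^+=-2.0764  a^+=0.0767
step 6: x_pred=-6.8793  r=11.8093  x^+=0.0646  v^+=-1.3158  a^+=0.5662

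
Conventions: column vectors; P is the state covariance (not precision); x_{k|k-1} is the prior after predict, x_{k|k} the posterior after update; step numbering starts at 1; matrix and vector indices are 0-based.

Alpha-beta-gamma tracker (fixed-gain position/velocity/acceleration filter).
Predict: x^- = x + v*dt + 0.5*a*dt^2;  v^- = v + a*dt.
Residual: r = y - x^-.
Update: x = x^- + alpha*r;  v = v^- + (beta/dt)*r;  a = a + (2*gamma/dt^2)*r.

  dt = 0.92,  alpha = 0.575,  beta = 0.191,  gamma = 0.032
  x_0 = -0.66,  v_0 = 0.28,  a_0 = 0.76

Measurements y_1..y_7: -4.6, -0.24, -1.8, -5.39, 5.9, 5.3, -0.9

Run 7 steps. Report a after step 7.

step 1: x_pred=-0.0808  r=-4.5192  x^+=-2.6793  v^+=0.0410  a^+=0.4183
step 2: x_pred=-2.4646  r=2.2246  x^+=-1.1855  v^+=0.8876  a^+=0.5865
step 3: x_pred=-0.1206  r=-1.6794  x^+=-1.0863  v^+=1.0786  a^+=0.4595
step 4: x_pred=0.1005  r=-5.4905  x^+=-3.0565  v^+=0.3614  a^+=0.0444
step 5: x_pred=-2.7053  r=8.6053  x^+=2.2428  v^+=2.1888  a^+=0.6950
step 6: x_pred=4.5506  r=0.7494  x^+=4.9815  v^+=2.9838  a^+=0.7517
step 7: x_pred=8.0447  r=-8.9447  x^+=2.9015  v^+=1.8184  a^+=0.0754

a_post = 0.0754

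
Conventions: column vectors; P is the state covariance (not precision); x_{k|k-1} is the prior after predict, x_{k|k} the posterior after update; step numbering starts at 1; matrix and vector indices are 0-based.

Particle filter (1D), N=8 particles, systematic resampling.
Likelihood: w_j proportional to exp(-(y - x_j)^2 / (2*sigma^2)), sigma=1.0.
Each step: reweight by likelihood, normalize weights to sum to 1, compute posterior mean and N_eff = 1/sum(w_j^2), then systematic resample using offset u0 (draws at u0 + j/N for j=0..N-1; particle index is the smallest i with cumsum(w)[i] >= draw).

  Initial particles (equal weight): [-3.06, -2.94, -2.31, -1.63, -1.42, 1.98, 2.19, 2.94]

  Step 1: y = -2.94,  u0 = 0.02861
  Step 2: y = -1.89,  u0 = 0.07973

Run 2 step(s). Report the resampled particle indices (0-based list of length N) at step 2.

resampled_idx = [0, 2, 3, 4, 5, 6, 7, 7]

step 1: w=[0.2795, 0.2815, 0.2309, 0.1194, 0.0887, 0.0000, 0.0000, 0.0000]  mean=-2.5369  Neff=4.2952  idx=[0, 0, 0, 1, 1, 2, 2, 3]
step 2: w=[0.0923, 0.0923, 0.0923, 0.1055, 0.1055, 0.1676, 0.1676, 0.1770]  mean=-2.5303  Neff=7.3914  idx=[0, 2, 3, 4, 5, 6, 7, 7]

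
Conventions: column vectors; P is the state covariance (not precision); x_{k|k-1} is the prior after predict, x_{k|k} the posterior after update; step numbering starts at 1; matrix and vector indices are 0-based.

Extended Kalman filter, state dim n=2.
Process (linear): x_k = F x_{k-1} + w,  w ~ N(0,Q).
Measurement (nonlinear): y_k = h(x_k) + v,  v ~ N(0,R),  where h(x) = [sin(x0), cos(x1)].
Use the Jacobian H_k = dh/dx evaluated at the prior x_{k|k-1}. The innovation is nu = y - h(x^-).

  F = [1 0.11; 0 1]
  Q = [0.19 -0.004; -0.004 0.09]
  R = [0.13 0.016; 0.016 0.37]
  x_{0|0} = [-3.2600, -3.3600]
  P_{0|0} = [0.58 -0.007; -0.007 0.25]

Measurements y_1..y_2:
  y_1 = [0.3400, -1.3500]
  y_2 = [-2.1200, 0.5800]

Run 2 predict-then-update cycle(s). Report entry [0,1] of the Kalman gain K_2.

K[0,1] = 0.0274

step 1: x^-=[-3.6296, -3.3600]  P^-=[0.7715 0.0165; 0.0165 0.3400]  H_jac=[-0.8833 0.0000; 0.0000 -0.2167]  S=[0.7319 0.0192; 0.0192 0.3860]  K=[-0.9320 0.0370; -0.0149 -0.1901]  nu=[-0.1289, -0.3738]  x^+=[-3.5233, -3.2870]  P^+=[0.1365 0.0056; 0.0056 0.3258]
step 2: x^-=[-3.8849, -3.2870]  P^-=[0.3317 0.0375; 0.0375 0.4158]  H_jac=[-0.7362 0.0000; 0.0000 -0.1449]  S=[0.3098 0.0200; 0.0200 0.3787]  K=[-0.7900 0.0274; -0.0791 -0.1549]  nu=[-2.7967, 1.5694]  x^+=[-1.6324, -3.3090]  P^+=[0.1389 0.0173; 0.0173 0.4043]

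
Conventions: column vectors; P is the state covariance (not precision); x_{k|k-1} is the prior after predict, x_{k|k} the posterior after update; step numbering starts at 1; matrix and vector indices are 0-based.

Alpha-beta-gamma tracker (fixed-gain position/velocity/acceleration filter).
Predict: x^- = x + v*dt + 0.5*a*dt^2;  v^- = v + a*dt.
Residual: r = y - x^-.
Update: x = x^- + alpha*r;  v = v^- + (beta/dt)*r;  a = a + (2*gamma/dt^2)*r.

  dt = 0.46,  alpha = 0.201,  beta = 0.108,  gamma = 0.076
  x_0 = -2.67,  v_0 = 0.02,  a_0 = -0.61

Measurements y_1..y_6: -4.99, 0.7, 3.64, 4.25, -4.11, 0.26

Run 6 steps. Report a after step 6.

step 1: x_pred=-2.7253  r=-2.2647  x^+=-3.1805  v^+=-0.7923  a^+=-2.2368
step 2: x_pred=-3.7816  r=4.4816  x^+=-2.8808  v^+=-0.7690  a^+=0.9825
step 3: x_pred=-3.1306  r=6.7706  x^+=-1.7697  v^+=1.2726  a^+=5.8461
step 4: x_pred=-0.5658  r=4.8158  x^+=0.4022  v^+=5.0925  a^+=9.3055
step 5: x_pred=3.7292  r=-7.8392  x^+=2.1535  v^+=7.5325  a^+=3.6743
step 6: x_pred=6.0072  r=-5.7472  x^+=4.8520  v^+=7.8733  a^+=-0.4541

a_post = -0.4541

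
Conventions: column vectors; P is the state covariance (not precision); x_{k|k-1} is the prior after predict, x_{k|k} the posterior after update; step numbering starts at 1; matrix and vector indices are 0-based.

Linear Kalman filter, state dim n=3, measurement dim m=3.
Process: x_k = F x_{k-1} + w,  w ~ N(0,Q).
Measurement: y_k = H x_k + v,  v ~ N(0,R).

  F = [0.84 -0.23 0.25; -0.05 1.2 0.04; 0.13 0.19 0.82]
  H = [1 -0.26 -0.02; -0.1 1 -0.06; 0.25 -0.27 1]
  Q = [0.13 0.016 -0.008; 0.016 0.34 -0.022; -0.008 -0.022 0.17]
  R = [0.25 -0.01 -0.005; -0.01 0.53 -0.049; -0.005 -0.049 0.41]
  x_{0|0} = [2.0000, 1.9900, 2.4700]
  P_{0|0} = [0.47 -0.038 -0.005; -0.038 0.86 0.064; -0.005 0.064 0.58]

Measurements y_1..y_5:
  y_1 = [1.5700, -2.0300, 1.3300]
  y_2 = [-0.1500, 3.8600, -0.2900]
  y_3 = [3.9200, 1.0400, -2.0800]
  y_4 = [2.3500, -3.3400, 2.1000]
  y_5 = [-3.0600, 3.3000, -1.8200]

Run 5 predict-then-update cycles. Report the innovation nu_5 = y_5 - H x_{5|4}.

step 1: x^-=[1.8398, 2.3868, 2.6635]  P^-=[0.5486 -0.2555 0.1071; -0.2555 1.5912 0.2481; 0.1071 0.2481 0.6160]  S=[1.0376 -0.7473 0.3605; -0.7473 2.1515 -0.3603; 0.3605 -0.3603 1.1303]  K=[0.6136 0.0840 0.1082; -0.1691 0.6956 0.0585; -0.0470 0.1739 0.5798]  nu=[0.4040, -4.0730, -1.1490]  x^+=[1.6213, -0.5819, 1.2699]  P^+=[0.1653 0.0502 0.0094; 0.0502 0.3773 0.0801; 0.0094 0.0801 0.2487]
step 2: x^-=[1.8132, -0.7286, 1.1416]  P^-=[0.2575 -0.0180 0.0465; -0.0180 0.8858 0.1575; 0.0465 0.1575 0.3831]  S=[0.5766 -0.2874 0.1261; -0.2874 1.4050 -0.1678; 0.1261 -0.1678 0.8144]  K=[0.4711 0.0733 0.0843; -0.1458 0.6000 0.0405; -0.0355 0.1410 0.4670]  nu=[-2.1298, 4.8384, -2.0816]  x^+=[0.9893, 2.4008, 0.9271]  P^+=[0.1281 0.0433 0.0083; 0.0433 0.3257 0.0650; 0.0083 0.0650 0.2002]
step 3: x^-=[0.5106, 2.8686, 1.3450]  P^-=[0.2294 -0.0140 0.0352; -0.0140 0.8107 0.1285; 0.0352 0.1285 0.3427]  S=[0.5415 -0.2603 0.1094; -0.2603 1.3320 -0.1715; 0.1094 -0.1715 0.7763]  K=[0.4461 0.0677 0.0762; -0.1473 0.5787 0.0277; -0.0370 0.1280 0.4417]  nu=[4.1821, -1.6968, -2.7781]  x^+=[2.0498, 1.1936, -0.2540]  P^+=[0.1210 0.0401 0.0063; 0.0401 0.3143 0.0586; 0.0063 0.0586 0.1892]
step 4: x^-=[1.3838, 1.3197, 0.2850]  P^-=[0.2242 -0.0159 0.0317; -0.0159 0.7940 0.1188; 0.0317 0.1188 0.3322]  S=[0.5363 -0.2571 0.1068; -0.2571 1.3168 -0.1762; 0.1068 -0.1762 0.7680]  K=[0.4414 0.0655 0.0736; -0.1489 0.5728 0.0225; -0.0382 0.1234 0.4348]  nu=[1.3150, -4.5042, 1.8254]  x^+=[1.8034, -1.4147, 0.4724]  P^+=[0.1196 0.0390 0.0054; 0.0390 0.3112 0.0562; 0.0054 0.0562 0.1862]
step 5: x^-=[1.9584, -1.7690, 0.3531]  P^-=[0.2232 -0.0169 0.0306; -0.0169 0.7894 0.1155; 0.0306 0.1155 0.3291]  S=[0.5354 -0.2568 0.1064; -0.2568 1.3127 -0.1783; 0.1064 -0.1783 0.7658]  K=[0.4405 0.0648 0.0727; -0.1495 0.5710 0.0207; -0.0387 0.1218 0.4327]  nu=[-5.4713, 5.2860, -3.1403]  x^+=[-0.3377, 2.0018, -0.1501]  P^+=[0.1193 0.0386 0.0050; 0.0386 0.3103 0.0554; 0.0050 0.0554 0.1853]

innov = [-5.4713, 5.2860, -3.1403]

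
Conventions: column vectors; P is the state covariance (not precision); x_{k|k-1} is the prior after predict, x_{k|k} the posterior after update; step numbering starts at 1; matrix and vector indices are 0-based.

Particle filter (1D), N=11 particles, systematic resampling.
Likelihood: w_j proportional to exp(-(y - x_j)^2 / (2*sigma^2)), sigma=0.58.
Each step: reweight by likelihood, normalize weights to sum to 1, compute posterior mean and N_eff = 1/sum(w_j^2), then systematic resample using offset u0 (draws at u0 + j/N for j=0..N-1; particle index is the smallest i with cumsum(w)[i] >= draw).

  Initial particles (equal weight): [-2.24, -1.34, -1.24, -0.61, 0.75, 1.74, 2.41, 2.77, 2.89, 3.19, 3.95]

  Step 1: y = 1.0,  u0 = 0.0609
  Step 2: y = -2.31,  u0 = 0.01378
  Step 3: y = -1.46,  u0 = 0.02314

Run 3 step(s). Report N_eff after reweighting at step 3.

N_eff = 11.0000

step 1: w=[0.0000, 0.0002, 0.0004, 0.0147, 0.6312, 0.3069, 0.0361, 0.0066, 0.0034, 0.0006, 0.0000]  mean=1.1145  Neff=2.0238  idx=[4, 4, 4, 4, 4, 4, 4, 5, 5, 5, 6]
step 2: w=[0.1429, 0.1429, 0.1429, 0.1429, 0.1429, 0.1429, 0.1429, 0.0000, 0.0000, 0.0000, 0.0000]  mean=0.7500  Neff=7.0002  idx=[0, 0, 1, 2, 2, 3, 3, 4, 5, 5, 6]
step 3: w=[0.0909, 0.0909, 0.0909, 0.0909, 0.0909, 0.0909, 0.0909, 0.0909, 0.0909, 0.0909, 0.0909]  mean=0.7500  Neff=11.0000  idx=[0, 1, 2, 3, 4, 5, 6, 7, 8, 9, 10]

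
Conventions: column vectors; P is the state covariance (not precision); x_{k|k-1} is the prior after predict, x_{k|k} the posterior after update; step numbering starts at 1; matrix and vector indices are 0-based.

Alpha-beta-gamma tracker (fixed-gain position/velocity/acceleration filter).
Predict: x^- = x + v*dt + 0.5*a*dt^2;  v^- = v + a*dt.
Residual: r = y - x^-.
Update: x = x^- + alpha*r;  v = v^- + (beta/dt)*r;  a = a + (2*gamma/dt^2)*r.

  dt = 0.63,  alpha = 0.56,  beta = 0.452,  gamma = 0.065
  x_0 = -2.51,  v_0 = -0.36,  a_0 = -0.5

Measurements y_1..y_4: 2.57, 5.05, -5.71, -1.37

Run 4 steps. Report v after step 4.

v_post = -3.8389

step 1: x_pred=-2.8360  r=5.4060  x^+=0.1913  v^+=3.2036  a^+=1.2707
step 2: x_pred=2.4618  r=2.5882  x^+=3.9112  v^+=5.8611  a^+=2.1184
step 3: x_pred=8.0241  r=-13.7341  x^+=0.3330  v^+=-2.6580  a^+=-2.3800
step 4: x_pred=-1.8138  r=0.4438  x^+=-1.5653  v^+=-3.8389  a^+=-2.2346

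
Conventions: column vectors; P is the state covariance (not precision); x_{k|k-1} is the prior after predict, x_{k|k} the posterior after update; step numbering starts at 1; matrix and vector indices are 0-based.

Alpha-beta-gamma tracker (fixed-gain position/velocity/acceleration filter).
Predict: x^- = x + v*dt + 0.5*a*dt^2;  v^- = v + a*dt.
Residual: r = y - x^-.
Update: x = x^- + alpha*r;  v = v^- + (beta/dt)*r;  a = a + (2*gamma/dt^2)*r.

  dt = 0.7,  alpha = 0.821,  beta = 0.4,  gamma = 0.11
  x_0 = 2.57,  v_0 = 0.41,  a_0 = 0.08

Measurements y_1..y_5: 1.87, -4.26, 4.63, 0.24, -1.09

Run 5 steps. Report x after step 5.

step 1: x_pred=2.8766  r=-1.0066  x^+=2.0502  v^+=-0.1092  a^+=-0.3719
step 2: x_pred=1.8826  r=-6.1426  x^+=-3.1605  v^+=-3.8796  a^+=-3.1299
step 3: x_pred=-6.6430  r=11.2730  x^+=2.6121  v^+=0.3712  a^+=1.9315
step 4: x_pred=3.3452  r=-3.1052  x^+=0.7958  v^+=-0.0511  a^+=0.5373
step 5: x_pred=0.8917  r=-1.9817  x^+=-0.7353  v^+=-0.8074  a^+=-0.3524

x_post = -0.7353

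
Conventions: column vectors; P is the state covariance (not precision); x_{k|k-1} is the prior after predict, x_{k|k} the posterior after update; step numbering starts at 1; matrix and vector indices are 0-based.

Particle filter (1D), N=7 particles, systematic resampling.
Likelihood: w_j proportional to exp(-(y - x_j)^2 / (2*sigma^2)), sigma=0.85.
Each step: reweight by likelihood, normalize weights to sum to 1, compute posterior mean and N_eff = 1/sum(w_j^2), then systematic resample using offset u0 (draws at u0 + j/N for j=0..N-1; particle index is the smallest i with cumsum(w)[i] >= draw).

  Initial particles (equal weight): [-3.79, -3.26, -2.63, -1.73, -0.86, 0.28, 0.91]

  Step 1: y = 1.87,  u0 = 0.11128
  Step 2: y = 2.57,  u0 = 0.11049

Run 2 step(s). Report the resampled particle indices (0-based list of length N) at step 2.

step 1: w=[0.0000, 0.0000, 0.0000, 0.0002, 0.0081, 0.2455, 0.7462]  mean=0.7405  Neff=1.6203  idx=[5, 6, 6, 6, 6, 6, 6]
step 2: w=[0.0289, 0.1618, 0.1618, 0.1618, 0.1618, 0.1618, 0.1618]  mean=0.8918  Neff=6.3290  idx=[1, 2, 3, 4, 5, 5, 6]

resampled_idx = [1, 2, 3, 4, 5, 5, 6]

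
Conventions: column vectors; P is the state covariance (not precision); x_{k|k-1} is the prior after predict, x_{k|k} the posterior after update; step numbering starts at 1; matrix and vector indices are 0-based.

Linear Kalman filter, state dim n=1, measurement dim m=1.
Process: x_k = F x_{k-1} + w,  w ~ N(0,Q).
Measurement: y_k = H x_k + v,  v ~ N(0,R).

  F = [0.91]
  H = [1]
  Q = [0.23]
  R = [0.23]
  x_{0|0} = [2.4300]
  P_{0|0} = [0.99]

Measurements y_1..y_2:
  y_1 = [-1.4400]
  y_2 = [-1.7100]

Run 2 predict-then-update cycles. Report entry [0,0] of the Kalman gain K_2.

step 1: x^-=[2.2113]  P^-=[1.0498]  S=[1.2798]  K=[0.8203]  nu=[-3.6513]  x^+=[-0.7838]  P^+=[0.1887]
step 2: x^-=[-0.7133]  P^-=[0.3862]  S=[0.6162]  K=[0.6268]  nu=[-0.9967]  x^+=[-1.3380]  P^+=[0.1442]

K[0,0] = 0.6268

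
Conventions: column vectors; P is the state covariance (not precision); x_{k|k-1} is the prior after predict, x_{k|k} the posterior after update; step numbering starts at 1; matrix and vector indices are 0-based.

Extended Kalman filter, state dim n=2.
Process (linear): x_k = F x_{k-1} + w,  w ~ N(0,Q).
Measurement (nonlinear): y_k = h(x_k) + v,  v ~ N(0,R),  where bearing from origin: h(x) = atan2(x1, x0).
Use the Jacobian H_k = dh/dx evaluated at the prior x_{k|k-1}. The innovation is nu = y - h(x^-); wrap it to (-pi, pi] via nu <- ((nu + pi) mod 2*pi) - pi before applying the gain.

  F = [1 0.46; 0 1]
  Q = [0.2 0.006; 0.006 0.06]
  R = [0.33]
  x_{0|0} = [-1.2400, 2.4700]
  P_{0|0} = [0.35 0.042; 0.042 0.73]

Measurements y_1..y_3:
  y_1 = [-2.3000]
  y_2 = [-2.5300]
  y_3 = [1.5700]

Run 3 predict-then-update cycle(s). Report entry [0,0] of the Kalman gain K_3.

K[0,0] = -0.5866

step 1: x^-=[-0.1038, 2.4700]  P^-=[0.7431 0.3838; 0.3838 0.7900]  H_jac=[-0.4041 -0.0170]  S=[0.4569]  K=[-0.6716; -0.3689]  nu=[2.3704]  x^+=[-1.6958, 1.5956]  P^+=[0.5370 0.2706; 0.2706 0.7278]
step 2: x^-=[-0.9618, 1.5956]  P^-=[1.1400 0.6114; 0.6114 0.7878]  H_jac=[-0.4597 -0.2771]  S=[0.7871]  K=[-0.8810; -0.6344]  nu=[1.6399]  x^+=[-2.4066, 0.5553]  P^+=[0.5291 0.1715; 0.1715 0.4710]
step 3: x^-=[-2.1511, 0.5553]  P^-=[0.9865 0.3942; 0.3942 0.5310]  H_jac=[-0.1125 -0.4358]  S=[0.4820]  K=[-0.5866; -0.5722]  nu=[-1.3190]  x^+=[-1.3774, 1.3099]  P^+=[0.8206 0.2324; 0.2324 0.3732]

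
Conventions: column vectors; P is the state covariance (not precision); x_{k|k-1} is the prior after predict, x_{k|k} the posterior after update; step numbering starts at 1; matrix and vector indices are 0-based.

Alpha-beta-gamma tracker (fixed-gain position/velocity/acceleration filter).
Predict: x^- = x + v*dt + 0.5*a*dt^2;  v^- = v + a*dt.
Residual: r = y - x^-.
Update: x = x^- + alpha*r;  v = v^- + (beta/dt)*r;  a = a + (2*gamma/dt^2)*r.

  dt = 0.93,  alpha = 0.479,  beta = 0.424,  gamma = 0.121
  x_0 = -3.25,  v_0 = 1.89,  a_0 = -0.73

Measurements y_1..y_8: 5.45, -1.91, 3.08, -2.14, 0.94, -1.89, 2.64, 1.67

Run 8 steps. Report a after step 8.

step 1: x_pred=-1.8080  r=7.2580  x^+=1.6686  v^+=4.5201  a^+=1.3008
step 2: x_pred=6.4348  r=-8.3448  x^+=2.4377  v^+=1.9253  a^+=-1.0341
step 3: x_pred=3.7810  r=-0.7010  x^+=3.4452  v^+=0.6440  a^+=-1.2302
step 4: x_pred=3.5121  r=-5.6521  x^+=0.8048  v^+=-3.0770  a^+=-2.8117
step 5: x_pred=-3.2728  r=4.2128  x^+=-1.2549  v^+=-3.7712  a^+=-1.6330
step 6: x_pred=-5.4683  r=3.5783  x^+=-3.7543  v^+=-3.6585  a^+=-0.6318
step 7: x_pred=-7.4299  r=10.0699  x^+=-2.6064  v^+=0.3449  a^+=2.1858
step 8: x_pred=-1.3404  r=3.0104  x^+=0.1016  v^+=3.7502  a^+=3.0281

a_post = 3.0281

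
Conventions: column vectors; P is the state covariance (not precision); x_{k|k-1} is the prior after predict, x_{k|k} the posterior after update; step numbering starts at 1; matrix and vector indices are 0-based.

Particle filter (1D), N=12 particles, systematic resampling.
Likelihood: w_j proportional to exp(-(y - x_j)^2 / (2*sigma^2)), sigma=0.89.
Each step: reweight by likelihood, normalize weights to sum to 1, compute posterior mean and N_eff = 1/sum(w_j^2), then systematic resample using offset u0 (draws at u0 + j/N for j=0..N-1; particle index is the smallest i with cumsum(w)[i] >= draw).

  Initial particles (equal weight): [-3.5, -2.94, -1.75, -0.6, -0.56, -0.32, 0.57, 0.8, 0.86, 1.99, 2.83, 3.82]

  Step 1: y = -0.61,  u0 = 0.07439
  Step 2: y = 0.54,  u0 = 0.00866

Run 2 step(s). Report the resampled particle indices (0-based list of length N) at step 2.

step 1: w=[0.0012, 0.0074, 0.1002, 0.2275, 0.2272, 0.2158, 0.0945, 0.0649, 0.0582, 0.0032, 0.0001, 0.0000]  mean=-0.3714  Neff=5.6645  idx=[2, 3, 3, 3, 4, 4, 5, 5, 5, 6, 7, 8]
step 2: w=[0.0052, 0.0623, 0.0623, 0.0623, 0.0659, 0.0659, 0.0887, 0.0887, 0.0887, 0.1415, 0.1356, 0.1327]  mean=0.0230  Neff=9.9990  idx=[1, 2, 3, 5, 6, 7, 8, 9, 9, 10, 10, 11]

resampled_idx = [1, 2, 3, 5, 6, 7, 8, 9, 9, 10, 10, 11]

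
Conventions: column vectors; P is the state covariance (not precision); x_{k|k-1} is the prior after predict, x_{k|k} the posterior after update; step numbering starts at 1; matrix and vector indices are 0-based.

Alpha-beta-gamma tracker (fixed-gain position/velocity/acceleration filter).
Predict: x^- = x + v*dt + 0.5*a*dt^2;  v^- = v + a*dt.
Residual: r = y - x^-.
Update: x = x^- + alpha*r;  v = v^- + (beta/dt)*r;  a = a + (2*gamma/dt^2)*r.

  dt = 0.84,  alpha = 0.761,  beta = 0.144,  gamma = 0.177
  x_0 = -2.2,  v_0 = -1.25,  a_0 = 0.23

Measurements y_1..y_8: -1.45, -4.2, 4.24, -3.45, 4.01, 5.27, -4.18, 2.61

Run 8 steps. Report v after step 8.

step 1: x_pred=-3.1689  r=1.7189  x^+=-1.8608  v^+=-0.7621  a^+=1.0924
step 2: x_pred=-2.1156  r=-2.0844  x^+=-3.7018  v^+=-0.2019  a^+=0.0466
step 3: x_pred=-3.8550  r=8.0950  x^+=2.3053  v^+=1.2250  a^+=4.1079
step 4: x_pred=4.7835  r=-8.2335  x^+=-1.4822  v^+=3.2641  a^+=-0.0229
step 5: x_pred=1.2516  r=2.7584  x^+=3.3507  v^+=3.7178  a^+=1.3610
step 6: x_pred=6.9538  r=-1.6838  x^+=5.6724  v^+=4.5723  a^+=0.5162
step 7: x_pred=9.6953  r=-13.8753  x^+=-0.8638  v^+=2.6273  a^+=-6.4450
step 8: x_pred=-0.9307  r=3.5407  x^+=1.7638  v^+=-2.1795  a^+=-4.6687

v_post = -2.1795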